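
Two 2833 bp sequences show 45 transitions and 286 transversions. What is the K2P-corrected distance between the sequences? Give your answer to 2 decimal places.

0.13

P = 45/2833 ≈ 0.015884 and Q = 286/2833 ≈ 0.100953.
Under the Kimura two-parameter model, d = −½ ln(1 − 2P − Q) − ¼ ln(1 − 2Q).
1 − 2P − Q = 0.867279, giving −½ ln(0.867279) = 0.071197.
1 − 2Q = 0.798094, giving −¼ ln(0.798094) = 0.056382.
d = 0.071197 + 0.056382 = 0.127579.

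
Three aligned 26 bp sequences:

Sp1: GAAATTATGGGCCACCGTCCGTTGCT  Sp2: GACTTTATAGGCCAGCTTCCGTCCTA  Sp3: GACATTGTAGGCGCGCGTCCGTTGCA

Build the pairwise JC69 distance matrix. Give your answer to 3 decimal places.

Sp1–Sp2: 9/26 sites differ → p ≈ 0.346154, d = −0.75 ln(1 − 0.461539) = 0.464280 ≈ 0.464.
Sp1–Sp3: 7/26 sites differ → p ≈ 0.269231, d = −0.75 ln(1 − 0.358975) = 0.333515 ≈ 0.334.
Sp2–Sp3: 8/26 sites differ → p ≈ 0.307692, d = −0.75 ln(1 − 0.410256) = 0.396050 ≈ 0.396.

d(Sp1,Sp2) = 0.464, d(Sp1,Sp3) = 0.334, d(Sp2,Sp3) = 0.396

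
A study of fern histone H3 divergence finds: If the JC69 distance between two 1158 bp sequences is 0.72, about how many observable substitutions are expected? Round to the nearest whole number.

Invert JC69: p = (3/4)(1 − e^(−4d/3)) = 0.75 × (1 − e^(-0.96)) = 0.75 × (1 − 0.382893) = 0.462830.
Expected differing sites = pL ≈ 0.462830 × 1158 = 535.95714 ≈ 536.

536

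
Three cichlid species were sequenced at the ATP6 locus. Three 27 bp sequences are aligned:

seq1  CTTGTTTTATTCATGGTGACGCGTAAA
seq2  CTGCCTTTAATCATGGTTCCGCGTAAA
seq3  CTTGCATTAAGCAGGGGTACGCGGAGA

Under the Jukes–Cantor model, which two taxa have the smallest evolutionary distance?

seq1–seq2: 6/27 differ, p = 0.222, d = 0.264.
seq1–seq3: 9/27 differ, p = 0.333, d = 0.441.
seq2–seq3: 9/27 differ, p = 0.333, d = 0.441.
The smallest distance is between seq1 and seq2.

seq1 and seq2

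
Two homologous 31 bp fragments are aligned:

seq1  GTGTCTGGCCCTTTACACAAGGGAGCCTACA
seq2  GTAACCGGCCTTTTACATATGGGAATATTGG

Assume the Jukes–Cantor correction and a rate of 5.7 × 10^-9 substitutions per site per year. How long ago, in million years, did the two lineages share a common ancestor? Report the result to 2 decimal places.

47.76

The sequences differ at 12 of 31 sites, so p = 12/31 ≈ 0.387097.
d = −(3/4) ln(1 − 4p/3) = −0.75 ln(1 − 0.516129) = −0.75 ln(0.483871)
  = −0.75 × (-0.725937) = 0.544453 substitutions/site.
Under a molecular clock d = 2μt, so t = d/(2μ) = 0.544453 / (2 × 5.7 × 10^-9) = 47.76 million years.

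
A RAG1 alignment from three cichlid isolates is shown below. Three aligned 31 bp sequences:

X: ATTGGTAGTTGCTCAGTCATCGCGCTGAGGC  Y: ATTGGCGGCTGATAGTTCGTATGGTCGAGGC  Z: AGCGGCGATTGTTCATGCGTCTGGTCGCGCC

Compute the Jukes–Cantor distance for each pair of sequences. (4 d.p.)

X–Y: 13/31 sites differ → p ≈ 0.419355, d = −0.75 ln(1 − 0.55914) = 0.614271 ≈ 0.6143.
X–Z: 15/31 sites differ → p ≈ 0.483871, d = −0.75 ln(1 − 0.645161) = 0.777068 ≈ 0.7771.
Y–Z: 11/31 sites differ → p ≈ 0.354839, d = −0.75 ln(1 − 0.473119) = 0.480585 ≈ 0.4806.

d(X,Y) = 0.6143, d(X,Z) = 0.7771, d(Y,Z) = 0.4806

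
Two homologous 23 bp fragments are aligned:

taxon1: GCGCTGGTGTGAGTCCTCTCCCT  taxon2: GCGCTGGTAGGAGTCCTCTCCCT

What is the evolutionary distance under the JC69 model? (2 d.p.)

0.09

The sequences differ at 2 of 23 sites (9, 10), so p = 2/23 ≈ 0.086957.
d = −(3/4) ln(1 − 4p/3) = −0.75 ln(1 − 0.115943) = −0.75 ln(0.884057)
  = −0.75 × (-0.123234) = 0.092426 substitutions/site.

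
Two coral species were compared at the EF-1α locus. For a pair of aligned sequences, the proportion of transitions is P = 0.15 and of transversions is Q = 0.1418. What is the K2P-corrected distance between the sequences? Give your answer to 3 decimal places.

Under the Kimura two-parameter model, d = −½ ln(1 − 2P − Q) − ¼ ln(1 − 2Q).
1 − 2P − Q = 0.5582, giving −½ ln(0.5582) = 0.291519.
1 − 2Q = 0.7164, giving −¼ ln(0.7164) = 0.083379.
d = 0.291519 + 0.083379 = 0.374898.

0.375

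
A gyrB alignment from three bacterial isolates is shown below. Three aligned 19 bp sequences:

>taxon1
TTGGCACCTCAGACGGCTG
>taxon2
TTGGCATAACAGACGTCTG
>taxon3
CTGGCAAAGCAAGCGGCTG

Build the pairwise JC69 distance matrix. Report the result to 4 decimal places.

taxon1–taxon2: 4/19 sites differ → p ≈ 0.210526, d = −0.75 ln(1 − 0.280701) = 0.247109 ≈ 0.2471.
taxon1–taxon3: 6/19 sites differ → p ≈ 0.315789, d = −0.75 ln(1 − 0.421052) = 0.409907 ≈ 0.4099.
taxon2–taxon3: 6/19 sites differ → p ≈ 0.315789, d = −0.75 ln(1 − 0.421052) = 0.409907 ≈ 0.4099.

d(taxon1,taxon2) = 0.2471, d(taxon1,taxon3) = 0.4099, d(taxon2,taxon3) = 0.4099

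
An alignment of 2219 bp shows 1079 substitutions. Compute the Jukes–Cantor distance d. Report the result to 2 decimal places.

0.78

p = 1079/2219 ≈ 0.486255.
d = −(3/4) ln(1 − 4p/3) = −0.75 ln(1 − 0.64834) = −0.75 ln(0.35166)
  = −0.75 × (-1.045090) = 0.783818 substitutions/site.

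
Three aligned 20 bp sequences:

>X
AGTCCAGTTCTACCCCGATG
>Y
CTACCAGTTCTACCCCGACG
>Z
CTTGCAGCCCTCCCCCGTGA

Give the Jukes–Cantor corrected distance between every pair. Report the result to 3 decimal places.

X–Y: 4/20 sites differ → p = 0.2, d = −0.75 ln(1 − 0.266667) = 0.232617 ≈ 0.233.
X–Z: 9/20 sites differ → p = 0.45, d = −0.75 ln(1 − 0.6) = 0.687218 ≈ 0.687.
Y–Z: 8/20 sites differ → p = 0.4, d = −0.75 ln(1 − 0.533333) = 0.571605 ≈ 0.572.

d(X,Y) = 0.233, d(X,Z) = 0.687, d(Y,Z) = 0.572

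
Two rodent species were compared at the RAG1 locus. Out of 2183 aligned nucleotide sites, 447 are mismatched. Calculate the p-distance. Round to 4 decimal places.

p = 447/2183 = 0.204764… ≈ 0.2048 (to 4 d.p.).

0.2048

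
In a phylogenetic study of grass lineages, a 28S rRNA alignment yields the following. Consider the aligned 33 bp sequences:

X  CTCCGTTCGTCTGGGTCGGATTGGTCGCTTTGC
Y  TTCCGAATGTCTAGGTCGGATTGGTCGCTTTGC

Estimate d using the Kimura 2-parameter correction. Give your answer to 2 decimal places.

Of 33 sites, 3 differences are transitions and 2 are transversions, so P = 3/33 ≈ 0.090909 and Q = 2/33 ≈ 0.060606.
Under the Kimura two-parameter model, d = −½ ln(1 − 2P − Q) − ¼ ln(1 − 2Q).
1 − 2P − Q = 0.757576, giving −½ ln(0.757576) = 0.138816.
1 − 2Q = 0.878788, giving −¼ ln(0.878788) = 0.032303.
d = 0.138816 + 0.032303 = 0.171119.

0.17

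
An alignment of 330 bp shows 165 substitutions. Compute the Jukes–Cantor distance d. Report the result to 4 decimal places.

p = 165/330 = 0.5.
d = −(3/4) ln(1 − 4p/3) = −0.75 ln(1 − 0.666667) = −0.75 ln(0.333333)
  = −0.75 × (-1.098613) = 0.823960 substitutions/site.

0.8240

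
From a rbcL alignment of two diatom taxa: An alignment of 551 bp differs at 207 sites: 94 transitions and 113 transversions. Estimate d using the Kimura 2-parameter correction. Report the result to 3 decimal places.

P = 94/551 ≈ 0.170599 and Q = 113/551 ≈ 0.205082.
Under the Kimura two-parameter model, d = −½ ln(1 − 2P − Q) − ¼ ln(1 − 2Q).
1 − 2P − Q = 0.45372, giving −½ ln(0.45372) = 0.395138.
1 − 2Q = 0.589836, giving −¼ ln(0.589836) = 0.131978.
d = 0.395138 + 0.131978 = 0.527116.

0.527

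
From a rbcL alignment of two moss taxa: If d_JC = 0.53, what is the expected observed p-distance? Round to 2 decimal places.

p = (3/4)(1 − e^(−4d/3)) = 0.75 × (1 − e^(-0.706667)) = 0.75 × (1 − 0.493286) = 0.380036.

0.38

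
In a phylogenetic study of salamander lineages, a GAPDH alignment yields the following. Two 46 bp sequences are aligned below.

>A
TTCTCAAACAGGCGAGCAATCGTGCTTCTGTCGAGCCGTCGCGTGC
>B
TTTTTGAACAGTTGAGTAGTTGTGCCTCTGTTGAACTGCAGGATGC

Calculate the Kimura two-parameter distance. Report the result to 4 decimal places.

Of 46 sites, 13 differences are transitions and 3 are transversions, so P = 13/46 ≈ 0.282609 and Q = 3/46 ≈ 0.065217.
Under the Kimura two-parameter model, d = −½ ln(1 − 2P − Q) − ¼ ln(1 − 2Q).
1 − 2P − Q = 0.369565, giving −½ ln(0.369565) = 0.497714.
1 − 2Q = 0.869566, giving −¼ ln(0.869566) = 0.034940.
d = 0.497714 + 0.034940 = 0.532654.

0.5327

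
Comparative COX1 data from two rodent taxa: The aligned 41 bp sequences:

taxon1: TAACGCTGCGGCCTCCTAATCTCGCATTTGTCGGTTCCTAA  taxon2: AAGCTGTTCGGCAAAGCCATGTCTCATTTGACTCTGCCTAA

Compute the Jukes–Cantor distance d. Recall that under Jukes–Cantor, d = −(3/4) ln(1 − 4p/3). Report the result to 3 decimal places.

0.604

The sequences differ at 17 of 41 sites, so p = 17/41 ≈ 0.414634.
d = −(3/4) ln(1 − 4p/3) = −0.75 ln(1 − 0.552845) = −0.75 ln(0.447155)
  = −0.75 × (-0.804850) = 0.603638 substitutions/site.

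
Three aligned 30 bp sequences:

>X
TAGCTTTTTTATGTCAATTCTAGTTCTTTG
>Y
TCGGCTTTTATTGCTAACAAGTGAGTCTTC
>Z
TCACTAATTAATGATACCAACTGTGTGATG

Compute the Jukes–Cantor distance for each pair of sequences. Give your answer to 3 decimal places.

X–Y: 17/30 sites differ → p ≈ 0.566667, d = −0.75 ln(1 − 0.755556) = 1.056577 ≈ 1.057.
X–Z: 17/30 sites differ → p ≈ 0.566667, d = −0.75 ln(1 − 0.755556) = 1.056577 ≈ 1.057.
Y–Z: 13/30 sites differ → p ≈ 0.433333, d = −0.75 ln(1 − 0.577777) = 0.646666 ≈ 0.647.

d(X,Y) = 1.057, d(X,Z) = 1.057, d(Y,Z) = 0.647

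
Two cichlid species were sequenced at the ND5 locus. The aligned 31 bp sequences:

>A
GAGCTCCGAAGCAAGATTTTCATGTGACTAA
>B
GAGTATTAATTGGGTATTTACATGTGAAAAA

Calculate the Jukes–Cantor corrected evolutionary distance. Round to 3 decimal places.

0.691

The sequences differ at 14 of 31 sites, so p = 14/31 ≈ 0.451613.
d = −(3/4) ln(1 − 4p/3) = −0.75 ln(1 − 0.602151) = −0.75 ln(0.397849)
  = −0.75 × (-0.921683) = 0.691262 substitutions/site.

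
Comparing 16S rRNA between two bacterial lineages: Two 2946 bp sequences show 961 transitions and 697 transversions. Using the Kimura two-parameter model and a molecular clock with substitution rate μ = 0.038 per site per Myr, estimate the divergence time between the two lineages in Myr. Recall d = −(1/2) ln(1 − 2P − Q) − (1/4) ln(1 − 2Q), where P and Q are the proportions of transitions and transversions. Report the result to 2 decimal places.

P = 961/2946 ≈ 0.326205 and Q = 697/2946 ≈ 0.236592.
Under the Kimura two-parameter model, d = −½ ln(1 − 2P − Q) − ¼ ln(1 − 2Q).
1 − 2P − Q = 0.110998, giving −½ ln(0.110998) = 1.099122.
1 − 2Q = 0.526816, giving −¼ ln(0.526816) = 0.160226.
d = 1.099122 + 0.160226 = 1.259348.
Under a molecular clock d = 2μt, so t = d/(2μ) = 1.259348 / (2 × 0.038) = 16.57 Myr.

16.57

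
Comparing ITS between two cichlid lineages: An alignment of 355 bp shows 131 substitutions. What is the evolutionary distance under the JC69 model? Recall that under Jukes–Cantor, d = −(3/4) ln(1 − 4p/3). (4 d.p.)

0.5080

p = 131/355 ≈ 0.369014.
d = −(3/4) ln(1 − 4p/3) = −0.75 ln(1 − 0.492019) = −0.75 ln(0.507981)
  = −0.75 × (-0.677311) = 0.507983 substitutions/site.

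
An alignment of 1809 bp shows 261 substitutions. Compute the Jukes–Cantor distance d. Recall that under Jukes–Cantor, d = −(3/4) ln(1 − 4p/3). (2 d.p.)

0.16

p = 261/1809 ≈ 0.144279.
d = −(3/4) ln(1 − 4p/3) = −0.75 ln(1 − 0.192372) = −0.75 ln(0.807628)
  = −0.75 × (-0.213654) = 0.160241 substitutions/site.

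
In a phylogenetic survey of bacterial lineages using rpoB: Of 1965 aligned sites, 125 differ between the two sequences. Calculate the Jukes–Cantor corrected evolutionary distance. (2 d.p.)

0.07

p = 125/1965 ≈ 0.063613.
d = −(3/4) ln(1 − 4p/3) = −0.75 ln(1 − 0.084817) = −0.75 ln(0.915183)
  = −0.75 × (-0.088631) = 0.066473 substitutions/site.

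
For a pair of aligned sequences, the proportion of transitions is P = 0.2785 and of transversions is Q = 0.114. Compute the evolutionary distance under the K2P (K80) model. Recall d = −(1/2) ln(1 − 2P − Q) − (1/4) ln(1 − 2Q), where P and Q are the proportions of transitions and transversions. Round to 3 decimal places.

0.621

Under the Kimura two-parameter model, d = −½ ln(1 − 2P − Q) − ¼ ln(1 − 2Q).
1 − 2P − Q = 0.329, giving −½ ln(0.329) = 0.555849.
1 − 2Q = 0.772, giving −¼ ln(0.772) = 0.064693.
d = 0.555849 + 0.064693 = 0.620542.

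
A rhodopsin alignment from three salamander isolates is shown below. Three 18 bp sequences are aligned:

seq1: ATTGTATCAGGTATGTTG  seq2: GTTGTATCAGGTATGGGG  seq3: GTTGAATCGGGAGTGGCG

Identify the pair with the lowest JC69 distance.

seq1 and seq2

seq1–seq2: 3/18 differ, p = 0.167, d = 0.188.
seq1–seq3: 7/18 differ, p = 0.389, d = 0.548.
seq2–seq3: 5/18 differ, p = 0.278, d = 0.347.
The smallest distance is between seq1 and seq2.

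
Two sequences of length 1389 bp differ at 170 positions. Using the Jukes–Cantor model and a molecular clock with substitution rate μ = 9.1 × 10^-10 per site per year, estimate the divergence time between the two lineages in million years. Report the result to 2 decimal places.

p = 170/1389 ≈ 0.12239.
d = −(3/4) ln(1 − 4p/3) = −0.75 ln(1 − 0.163187) = −0.75 ln(0.836813)
  = −0.75 × (-0.178155) = 0.133616 substitutions/site.
Under a molecular clock d = 2μt, so t = d/(2μ) = 0.133616 / (2 × 9.1 × 10^-10) = 73.42 million years.

73.42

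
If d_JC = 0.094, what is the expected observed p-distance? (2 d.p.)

0.09

p = (3/4)(1 − e^(−4d/3)) = 0.75 × (1 − e^(-0.125333)) = 0.75 × (1 − 0.882203) = 0.088348.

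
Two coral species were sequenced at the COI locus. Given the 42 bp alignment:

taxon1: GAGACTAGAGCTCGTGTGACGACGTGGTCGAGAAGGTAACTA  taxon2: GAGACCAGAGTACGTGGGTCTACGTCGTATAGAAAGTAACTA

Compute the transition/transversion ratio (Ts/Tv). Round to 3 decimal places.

0.429

Transitions are A↔G and C↔T; transversions are all other mismatches.
Transitions: 3. Transversions: 7.
R = 3/7 = 0.428571… ≈ 0.429 (to 3 d.p.).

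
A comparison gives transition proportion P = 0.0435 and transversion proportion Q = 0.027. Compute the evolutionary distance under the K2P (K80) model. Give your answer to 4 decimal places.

Under the Kimura two-parameter model, d = −½ ln(1 − 2P − Q) − ¼ ln(1 − 2Q).
1 − 2P − Q = 0.886, giving −½ ln(0.886) = 0.060519.
1 − 2Q = 0.946, giving −¼ ln(0.946) = 0.013878.
d = 0.060519 + 0.013878 = 0.074397.

0.0744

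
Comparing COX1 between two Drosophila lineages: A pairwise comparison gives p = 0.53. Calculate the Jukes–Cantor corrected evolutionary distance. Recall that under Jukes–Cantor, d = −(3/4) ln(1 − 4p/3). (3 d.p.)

d = −(3/4) ln(1 − 4p/3) = −0.75 ln(1 − 0.706667) = −0.75 ln(0.293333)
  = −0.75 × (-1.226447) = 0.919835 substitutions/site.

0.920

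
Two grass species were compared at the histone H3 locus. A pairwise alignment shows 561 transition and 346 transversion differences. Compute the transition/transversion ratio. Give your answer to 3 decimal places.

1.621

R = 561/346 = 1.621387… ≈ 1.621 (to 3 d.p.).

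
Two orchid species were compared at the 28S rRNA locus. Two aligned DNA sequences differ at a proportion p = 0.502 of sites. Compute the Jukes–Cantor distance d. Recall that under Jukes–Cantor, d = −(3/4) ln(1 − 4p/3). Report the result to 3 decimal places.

d = −(3/4) ln(1 − 4p/3) = −0.75 ln(1 − 0.669333) = −0.75 ln(0.330667)
  = −0.75 × (-1.106643) = 0.829982 substitutions/site.

0.830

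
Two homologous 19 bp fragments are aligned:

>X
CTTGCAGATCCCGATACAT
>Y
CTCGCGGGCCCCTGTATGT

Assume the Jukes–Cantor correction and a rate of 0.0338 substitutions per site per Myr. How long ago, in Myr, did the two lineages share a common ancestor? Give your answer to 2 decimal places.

The sequences differ at 8 of 19 sites (3, 6, 8, 9, 13, 14, 17, 18), so p = 8/19 ≈ 0.421053.
d = −(3/4) ln(1 − 4p/3) = −0.75 ln(1 − 0.561404) = −0.75 ln(0.438596)
  = −0.75 × (-0.824177) = 0.618133 substitutions/site.
Under a molecular clock d = 2μt, so t = d/(2μ) = 0.618133 / (2 × 0.0338) = 9.14 Myr.

9.14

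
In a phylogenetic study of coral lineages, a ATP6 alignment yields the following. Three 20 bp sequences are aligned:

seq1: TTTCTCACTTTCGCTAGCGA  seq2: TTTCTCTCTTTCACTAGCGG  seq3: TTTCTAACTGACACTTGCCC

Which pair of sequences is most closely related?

seq1 and seq2

seq1–seq2: 3/20 differ, p = 0.150, d = 0.167.
seq1–seq3: 7/20 differ, p = 0.350, d = 0.471.
seq2–seq3: 7/20 differ, p = 0.350, d = 0.471.
The smallest distance is between seq1 and seq2.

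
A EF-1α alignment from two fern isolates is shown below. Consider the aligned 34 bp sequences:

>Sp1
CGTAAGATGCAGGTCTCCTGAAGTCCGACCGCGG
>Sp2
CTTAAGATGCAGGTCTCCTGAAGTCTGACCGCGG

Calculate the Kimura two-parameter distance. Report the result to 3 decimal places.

Of 34 sites, 1 differences are transitions and 1 are transversions, so P = 1/34 ≈ 0.029412 and Q = 1/34 ≈ 0.029412.
Under the Kimura two-parameter model, d = −½ ln(1 − 2P − Q) − ¼ ln(1 − 2Q).
1 − 2P − Q = 0.911764, giving −½ ln(0.911764) = 0.046187.
1 − 2Q = 0.941176, giving −¼ ln(0.941176) = 0.015156.
d = 0.046187 + 0.015156 = 0.061343.

0.061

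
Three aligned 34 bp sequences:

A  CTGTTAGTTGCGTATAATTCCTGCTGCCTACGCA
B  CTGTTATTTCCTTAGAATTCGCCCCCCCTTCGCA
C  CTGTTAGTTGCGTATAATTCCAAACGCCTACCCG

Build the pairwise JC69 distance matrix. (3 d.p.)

d(A,B) = 0.373, d(A,C) = 0.201, d(B,C) = 0.477

A–B: 10/34 sites differ → p ≈ 0.294118, d = −0.75 ln(1 − 0.392157) = 0.373379 ≈ 0.373.
A–C: 6/34 sites differ → p ≈ 0.176471, d = −0.75 ln(1 − 0.235295) = 0.201199 ≈ 0.201.
B–C: 12/34 sites differ → p ≈ 0.352941, d = −0.75 ln(1 − 0.470588) = 0.476991 ≈ 0.477.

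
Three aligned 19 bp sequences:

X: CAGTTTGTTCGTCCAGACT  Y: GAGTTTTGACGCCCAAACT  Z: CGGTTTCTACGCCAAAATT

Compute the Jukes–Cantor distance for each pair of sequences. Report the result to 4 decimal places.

d(X,Y) = 0.4099, d(X,Z) = 0.5068, d(Y,Z) = 0.4099

X–Y: 6/19 sites differ → p ≈ 0.315789, d = −0.75 ln(1 − 0.421052) = 0.409907 ≈ 0.4099.
X–Z: 7/19 sites differ → p ≈ 0.368421, d = −0.75 ln(1 − 0.491228) = 0.506816 ≈ 0.5068.
Y–Z: 6/19 sites differ → p ≈ 0.315789, d = −0.75 ln(1 − 0.421052) = 0.409907 ≈ 0.4099.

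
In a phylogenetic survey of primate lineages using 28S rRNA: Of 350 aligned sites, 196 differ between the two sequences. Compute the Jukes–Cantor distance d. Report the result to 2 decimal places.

p = 196/350 = 0.56.
d = −(3/4) ln(1 − 4p/3) = −0.75 ln(1 − 0.746667) = −0.75 ln(0.253333)
  = −0.75 × (-1.373050) = 1.029788 substitutions/site.

1.03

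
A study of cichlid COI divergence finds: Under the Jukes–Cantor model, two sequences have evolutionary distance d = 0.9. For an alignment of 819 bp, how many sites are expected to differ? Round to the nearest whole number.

Invert JC69: p = (3/4)(1 − e^(−4d/3)) = 0.75 × (1 − e^(-1.2)) = 0.75 × (1 − 0.301194) = 0.524105.
Expected differing sites = pL ≈ 0.524105 × 819 = 429.241995 ≈ 429.

429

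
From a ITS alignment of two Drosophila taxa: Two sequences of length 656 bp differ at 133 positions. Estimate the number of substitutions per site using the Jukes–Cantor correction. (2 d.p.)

0.24

p = 133/656 ≈ 0.202744.
d = −(3/4) ln(1 − 4p/3) = −0.75 ln(1 − 0.270325) = −0.75 ln(0.729675)
  = −0.75 × (-0.315156) = 0.236367 substitutions/site.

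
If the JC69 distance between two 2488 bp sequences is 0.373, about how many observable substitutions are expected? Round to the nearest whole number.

Invert JC69: p = (3/4)(1 − e^(−4d/3)) = 0.75 × (1 − e^(-0.497333)) = 0.75 × (1 − 0.608150) = 0.293888.
Expected differing sites = pL ≈ 0.293888 × 2488 = 731.193344 ≈ 731.

731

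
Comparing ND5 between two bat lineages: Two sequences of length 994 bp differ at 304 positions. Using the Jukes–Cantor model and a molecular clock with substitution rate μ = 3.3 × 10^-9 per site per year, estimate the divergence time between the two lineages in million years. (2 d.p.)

59.53

p = 304/994 ≈ 0.305835.
d = −(3/4) ln(1 − 4p/3) = −0.75 ln(1 − 0.40778) = −0.75 ln(0.59222)
  = −0.75 × (-0.523877) = 0.392908 substitutions/site.
Under a molecular clock d = 2μt, so t = d/(2μ) = 0.392908 / (2 × 3.3 × 10^-9) = 59.53 million years.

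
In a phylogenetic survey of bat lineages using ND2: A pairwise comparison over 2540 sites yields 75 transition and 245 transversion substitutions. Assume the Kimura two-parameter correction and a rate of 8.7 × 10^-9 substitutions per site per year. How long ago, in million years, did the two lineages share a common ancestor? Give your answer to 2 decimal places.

7.94

P = 75/2540 ≈ 0.029528 and Q = 245/2540 ≈ 0.096457.
Under the Kimura two-parameter model, d = −½ ln(1 − 2P − Q) − ¼ ln(1 − 2Q).
1 − 2P − Q = 0.844487, giving −½ ln(0.844487) = 0.084513.
1 − 2Q = 0.807086, giving −¼ ln(0.807086) = 0.053581.
d = 0.084513 + 0.053581 = 0.138094.
Under a molecular clock d = 2μt, so t = d/(2μ) = 0.138094 / (2 × 8.7 × 10^-9) = 7.94 million years.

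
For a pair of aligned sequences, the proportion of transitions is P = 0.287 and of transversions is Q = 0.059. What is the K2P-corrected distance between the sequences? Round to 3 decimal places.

Under the Kimura two-parameter model, d = −½ ln(1 − 2P − Q) − ¼ ln(1 − 2Q).
1 − 2P − Q = 0.367, giving −½ ln(0.367) = 0.501197.
1 − 2Q = 0.882, giving −¼ ln(0.882) = 0.031391.
d = 0.501197 + 0.031391 = 0.532588.

0.533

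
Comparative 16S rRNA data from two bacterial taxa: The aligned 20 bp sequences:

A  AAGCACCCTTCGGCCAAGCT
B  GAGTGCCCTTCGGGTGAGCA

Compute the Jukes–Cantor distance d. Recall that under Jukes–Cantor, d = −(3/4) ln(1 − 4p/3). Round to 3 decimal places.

The sequences differ at 7 of 20 sites (1, 4, 5, 14, 15, 16, 20), so p = 7/20 = 0.35.
d = −(3/4) ln(1 − 4p/3) = −0.75 ln(1 − 0.466667) = −0.75 ln(0.533333)
  = −0.75 × (-0.628609) = 0.471457 substitutions/site.

0.471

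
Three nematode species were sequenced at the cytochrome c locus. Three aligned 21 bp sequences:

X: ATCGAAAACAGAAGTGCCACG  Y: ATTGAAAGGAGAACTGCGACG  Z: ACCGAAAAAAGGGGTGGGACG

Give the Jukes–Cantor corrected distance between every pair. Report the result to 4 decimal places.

d(X,Y) = 0.2865, d(X,Z) = 0.3597, d(Y,Z) = 0.5319

X–Y: 5/21 sites differ → p ≈ 0.238095, d = −0.75 ln(1 − 0.31746) = 0.286451 ≈ 0.2865.
X–Z: 6/21 sites differ → p ≈ 0.285714, d = −0.75 ln(1 − 0.380952) = 0.359679 ≈ 0.3597.
Y–Z: 8/21 sites differ → p ≈ 0.380952, d = −0.75 ln(1 − 0.507936) = 0.531860 ≈ 0.5319.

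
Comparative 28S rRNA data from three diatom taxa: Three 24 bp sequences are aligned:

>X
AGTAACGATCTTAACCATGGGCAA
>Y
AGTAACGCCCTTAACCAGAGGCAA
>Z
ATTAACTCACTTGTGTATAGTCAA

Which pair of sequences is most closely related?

X–Y: 4/24 differ, p = 0.167, d = 0.188.
X–Z: 10/24 differ, p = 0.417, d = 0.608.
Y–Z: 9/24 differ, p = 0.375, d = 0.520.
The smallest distance is between X and Y.

X and Y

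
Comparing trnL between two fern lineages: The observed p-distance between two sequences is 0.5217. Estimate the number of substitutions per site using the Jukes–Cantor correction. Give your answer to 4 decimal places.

0.8921

d = −(3/4) ln(1 − 4p/3) = −0.75 ln(1 − 0.6956) = −0.75 ln(0.3044)
  = −0.75 × (-1.189413) = 0.892060 substitutions/site.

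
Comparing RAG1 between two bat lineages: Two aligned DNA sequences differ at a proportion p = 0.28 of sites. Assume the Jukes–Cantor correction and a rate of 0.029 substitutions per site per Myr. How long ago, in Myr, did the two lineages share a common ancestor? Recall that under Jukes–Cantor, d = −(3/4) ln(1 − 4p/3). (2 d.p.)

d = −(3/4) ln(1 − 4p/3) = −0.75 ln(1 − 0.373333) = −0.75 ln(0.626667)
  = −0.75 × (-0.467340) = 0.350505 substitutions/site.
Under a molecular clock d = 2μt, so t = d/(2μ) = 0.350505 / (2 × 0.029) = 6.04 Myr.

6.04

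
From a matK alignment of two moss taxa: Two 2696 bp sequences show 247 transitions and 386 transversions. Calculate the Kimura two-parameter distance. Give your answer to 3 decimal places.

P = 247/2696 ≈ 0.091617 and Q = 386/2696 ≈ 0.143175.
Under the Kimura two-parameter model, d = −½ ln(1 − 2P − Q) − ¼ ln(1 − 2Q).
1 − 2P − Q = 0.673591, giving −½ ln(0.673591) = 0.197566.
1 − 2Q = 0.71365, giving −¼ ln(0.71365) = 0.084341.
d = 0.197566 + 0.084341 = 0.281907.

0.282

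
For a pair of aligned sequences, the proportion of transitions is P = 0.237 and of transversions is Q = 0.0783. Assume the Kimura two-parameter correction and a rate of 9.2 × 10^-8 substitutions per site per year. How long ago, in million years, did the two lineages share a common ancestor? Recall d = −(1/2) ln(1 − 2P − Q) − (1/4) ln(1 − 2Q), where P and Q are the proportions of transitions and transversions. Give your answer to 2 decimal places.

Under the Kimura two-parameter model, d = −½ ln(1 − 2P − Q) − ¼ ln(1 − 2Q).
1 − 2P − Q = 0.4477, giving −½ ln(0.4477) = 0.401816.
1 − 2Q = 0.8434, giving −¼ ln(0.8434) = 0.042578.
d = 0.401816 + 0.042578 = 0.444394.
Under a molecular clock d = 2μt, so t = d/(2μ) = 0.444394 / (2 × 9.2 × 10^-8) = 2.42 million years.

2.42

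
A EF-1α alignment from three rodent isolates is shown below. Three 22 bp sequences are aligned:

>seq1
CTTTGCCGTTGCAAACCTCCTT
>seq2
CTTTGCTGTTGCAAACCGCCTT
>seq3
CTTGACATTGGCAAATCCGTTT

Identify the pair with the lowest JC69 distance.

seq1 and seq2

seq1–seq2: 2/22 differ, p = 0.091, d = 0.097.
seq1–seq3: 9/22 differ, p = 0.409, d = 0.591.
seq2–seq3: 9/22 differ, p = 0.409, d = 0.591.
The smallest distance is between seq1 and seq2.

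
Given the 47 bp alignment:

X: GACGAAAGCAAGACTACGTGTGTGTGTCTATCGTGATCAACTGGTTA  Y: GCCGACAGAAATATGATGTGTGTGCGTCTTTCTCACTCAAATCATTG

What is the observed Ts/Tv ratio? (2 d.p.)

0.70

Transitions are A↔G and C↔T; transversions are all other mismatches.
Transitions: 7. Transversions: 10.
R = 7/10 = 0.70.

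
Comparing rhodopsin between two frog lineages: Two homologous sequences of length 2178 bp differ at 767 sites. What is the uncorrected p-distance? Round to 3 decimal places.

p = 767/2178 = 0.352157… ≈ 0.352 (to 3 d.p.).

0.352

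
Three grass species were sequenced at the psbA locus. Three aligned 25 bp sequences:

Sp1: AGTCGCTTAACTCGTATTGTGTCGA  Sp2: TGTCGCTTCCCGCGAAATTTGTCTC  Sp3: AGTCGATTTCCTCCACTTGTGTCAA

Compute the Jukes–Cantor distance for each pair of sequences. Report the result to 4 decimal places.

d(Sp1,Sp2) = 0.4904, d(Sp1,Sp3) = 0.3505, d(Sp2,Sp3) = 0.5716

Sp1–Sp2: 9/25 sites differ → p = 0.36, d = −0.75 ln(1 − 0.48) = 0.490445 ≈ 0.4904.
Sp1–Sp3: 7/25 sites differ → p = 0.28, d = −0.75 ln(1 − 0.373333) = 0.350505 ≈ 0.3505.
Sp2–Sp3: 10/25 sites differ → p = 0.4, d = −0.75 ln(1 − 0.533333) = 0.571605 ≈ 0.5716.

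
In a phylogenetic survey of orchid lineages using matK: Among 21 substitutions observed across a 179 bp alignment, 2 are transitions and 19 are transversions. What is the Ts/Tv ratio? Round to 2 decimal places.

0.11

R = 2/19 = 0.105263… ≈ 0.11 (to 2 d.p.).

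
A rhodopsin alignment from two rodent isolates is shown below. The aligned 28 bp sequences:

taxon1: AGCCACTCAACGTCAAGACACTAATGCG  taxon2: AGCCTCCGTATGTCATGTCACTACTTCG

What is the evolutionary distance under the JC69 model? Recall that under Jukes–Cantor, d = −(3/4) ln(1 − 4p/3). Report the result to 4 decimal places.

The sequences differ at 9 of 28 sites (5, 7, 8, 9, 11, 16, 18, 24, 26), so p = 9/28 ≈ 0.321429.
d = −(3/4) ln(1 − 4p/3) = −0.75 ln(1 − 0.428572) = −0.75 ln(0.571428)
  = −0.75 × (-0.559617) = 0.419713 substitutions/site.

0.4197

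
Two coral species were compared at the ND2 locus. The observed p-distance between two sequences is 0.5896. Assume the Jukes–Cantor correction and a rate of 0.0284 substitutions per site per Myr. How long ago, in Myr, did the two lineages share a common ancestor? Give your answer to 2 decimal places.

d = −(3/4) ln(1 − 4p/3) = −0.75 ln(1 − 0.786133) = −0.75 ln(0.213867)
  = −0.75 × (-1.542401) = 1.156801 substitutions/site.
Under a molecular clock d = 2μt, so t = d/(2μ) = 1.156801 / (2 × 0.0284) = 20.37 Myr.

20.37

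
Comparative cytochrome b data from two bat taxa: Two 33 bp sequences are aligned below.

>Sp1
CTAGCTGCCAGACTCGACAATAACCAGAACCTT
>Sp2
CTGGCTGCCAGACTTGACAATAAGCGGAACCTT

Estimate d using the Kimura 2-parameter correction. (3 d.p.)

Of 33 sites, 3 differences are transitions and 1 are transversions, so P = 3/33 ≈ 0.090909 and Q = 1/33 ≈ 0.030303.
Under the Kimura two-parameter model, d = −½ ln(1 − 2P − Q) − ¼ ln(1 − 2Q).
1 − 2P − Q = 0.787879, giving −½ ln(0.787879) = 0.119205.
1 − 2Q = 0.939394, giving −¼ ln(0.939394) = 0.015630.
d = 0.119205 + 0.015630 = 0.134835.

0.135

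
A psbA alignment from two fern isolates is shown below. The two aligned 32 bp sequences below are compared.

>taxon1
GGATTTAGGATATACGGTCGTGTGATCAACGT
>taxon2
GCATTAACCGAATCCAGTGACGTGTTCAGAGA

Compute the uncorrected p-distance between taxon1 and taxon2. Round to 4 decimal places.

0.4688

The sequences differ at 15 of 32 positions.
p = 15/32 = 0.46875 ≈ 0.4688 (to 4 d.p.).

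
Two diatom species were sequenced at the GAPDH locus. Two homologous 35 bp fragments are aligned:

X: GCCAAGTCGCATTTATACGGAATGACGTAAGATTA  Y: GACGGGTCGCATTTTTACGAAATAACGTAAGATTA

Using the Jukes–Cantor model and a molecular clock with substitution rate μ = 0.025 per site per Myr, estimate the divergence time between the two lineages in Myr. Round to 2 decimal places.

3.89

The sequences differ at 6 of 35 sites (2, 4, 5, 15, 20, 24), so p = 6/35 ≈ 0.171429.
d = −(3/4) ln(1 − 4p/3) = −0.75 ln(1 − 0.228572) = −0.75 ln(0.771428)
  = −0.75 × (-0.259512) = 0.194634 substitutions/site.
Under a molecular clock d = 2μt, so t = d/(2μ) = 0.194634 / (2 × 0.025) = 3.89 Myr.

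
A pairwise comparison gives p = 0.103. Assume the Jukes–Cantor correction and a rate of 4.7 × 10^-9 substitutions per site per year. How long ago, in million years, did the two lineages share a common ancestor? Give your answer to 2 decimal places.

d = −(3/4) ln(1 − 4p/3) = −0.75 ln(1 − 0.137333) = −0.75 ln(0.862667)
  = −0.75 × (-0.147727) = 0.110795 substitutions/site.
Under a molecular clock d = 2μt, so t = d/(2μ) = 0.110795 / (2 × 4.7 × 10^-9) = 11.79 million years.

11.79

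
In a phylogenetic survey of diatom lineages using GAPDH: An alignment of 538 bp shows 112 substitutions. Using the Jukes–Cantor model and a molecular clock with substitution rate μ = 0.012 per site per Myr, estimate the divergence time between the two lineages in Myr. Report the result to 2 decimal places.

10.16

p = 112/538 ≈ 0.208178.
d = −(3/4) ln(1 − 4p/3) = −0.75 ln(1 − 0.277571) = −0.75 ln(0.722429)
  = −0.75 × (-0.325136) = 0.243852 substitutions/site.
Under a molecular clock d = 2μt, so t = d/(2μ) = 0.243852 / (2 × 0.012) = 10.16 Myr.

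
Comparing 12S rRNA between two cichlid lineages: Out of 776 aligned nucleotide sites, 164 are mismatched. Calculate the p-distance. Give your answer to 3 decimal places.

0.211

p = 164/776 = 0.211340… ≈ 0.211 (to 3 d.p.).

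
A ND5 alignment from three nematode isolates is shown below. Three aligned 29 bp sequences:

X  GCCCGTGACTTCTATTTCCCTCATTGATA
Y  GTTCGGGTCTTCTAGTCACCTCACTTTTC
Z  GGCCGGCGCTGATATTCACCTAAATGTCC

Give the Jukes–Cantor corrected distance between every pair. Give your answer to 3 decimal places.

d(X,Y) = 0.529, d(X,Z) = 0.683, d(Y,Z) = 0.529

X–Y: 11/29 sites differ → p ≈ 0.37931, d = −0.75 ln(1 − 0.505747) = 0.528531 ≈ 0.529.
X–Z: 13/29 sites differ → p ≈ 0.448276, d = −0.75 ln(1 − 0.597701) = 0.682920 ≈ 0.683.
Y–Z: 11/29 sites differ → p ≈ 0.37931, d = −0.75 ln(1 − 0.505747) = 0.528531 ≈ 0.529.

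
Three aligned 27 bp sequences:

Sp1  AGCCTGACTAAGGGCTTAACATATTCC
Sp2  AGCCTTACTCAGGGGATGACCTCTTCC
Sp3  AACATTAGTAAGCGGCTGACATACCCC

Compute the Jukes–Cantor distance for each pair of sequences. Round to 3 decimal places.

Sp1–Sp2: 7/27 sites differ → p ≈ 0.259259, d = −0.75 ln(1 − 0.345679) = 0.318118 ≈ 0.318.
Sp1–Sp3: 10/27 sites differ → p ≈ 0.37037, d = −0.75 ln(1 − 0.493827) = 0.510658 ≈ 0.511.
Sp2–Sp3: 10/27 sites differ → p ≈ 0.37037, d = −0.75 ln(1 − 0.493827) = 0.510658 ≈ 0.511.

d(Sp1,Sp2) = 0.318, d(Sp1,Sp3) = 0.511, d(Sp2,Sp3) = 0.511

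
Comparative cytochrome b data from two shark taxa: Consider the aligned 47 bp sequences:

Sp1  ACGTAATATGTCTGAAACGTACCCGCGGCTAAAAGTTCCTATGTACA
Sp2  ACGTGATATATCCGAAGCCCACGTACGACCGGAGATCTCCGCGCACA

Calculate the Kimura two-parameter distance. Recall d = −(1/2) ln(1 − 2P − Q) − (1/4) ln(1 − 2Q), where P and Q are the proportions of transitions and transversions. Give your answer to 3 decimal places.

Of 47 sites, 19 differences are transitions and 2 are transversions, so P = 19/47 ≈ 0.404255 and Q = 2/47 ≈ 0.042553.
Under the Kimura two-parameter model, d = −½ ln(1 − 2P − Q) − ¼ ln(1 − 2Q).
1 − 2P − Q = 0.148937, giving −½ ln(0.148937) = 0.952116.
1 − 2Q = 0.914894, giving −¼ ln(0.914894) = 0.022237.
d = 0.952116 + 0.022237 = 0.974353.

0.974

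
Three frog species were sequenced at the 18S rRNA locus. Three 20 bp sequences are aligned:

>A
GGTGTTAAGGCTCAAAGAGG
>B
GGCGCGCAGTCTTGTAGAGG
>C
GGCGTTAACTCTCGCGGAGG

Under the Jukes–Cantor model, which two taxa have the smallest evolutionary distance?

A and C

A–B: 8/20 differ, p = 0.400, d = 0.572.
A–C: 6/20 differ, p = 0.300, d = 0.383.
B–C: 7/20 differ, p = 0.350, d = 0.471.
The smallest distance is between A and C.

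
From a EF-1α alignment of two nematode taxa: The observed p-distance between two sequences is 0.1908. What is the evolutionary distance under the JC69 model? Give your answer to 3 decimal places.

d = −(3/4) ln(1 − 4p/3) = −0.75 ln(1 − 0.2544) = −0.75 ln(0.7456)
  = −0.75 × (-0.293566) = 0.220175 substitutions/site.

0.220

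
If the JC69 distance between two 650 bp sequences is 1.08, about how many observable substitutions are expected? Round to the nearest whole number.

372

Invert JC69: p = (3/4)(1 − e^(−4d/3)) = 0.75 × (1 − e^(-1.44)) = 0.75 × (1 − 0.236928) = 0.572304.
Expected differing sites = pL ≈ 0.572304 × 650 = 371.9976 ≈ 372.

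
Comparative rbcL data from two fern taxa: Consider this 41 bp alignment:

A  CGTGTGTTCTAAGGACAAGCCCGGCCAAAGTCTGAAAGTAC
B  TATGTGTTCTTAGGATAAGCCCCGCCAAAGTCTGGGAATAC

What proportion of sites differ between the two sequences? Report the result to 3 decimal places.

The sequences differ at 8 of 41 positions (sites 1, 2, 11, 16, 23, 35, 36, 38).
p = 8/41 = 0.195121… ≈ 0.195 (to 3 d.p.).

0.195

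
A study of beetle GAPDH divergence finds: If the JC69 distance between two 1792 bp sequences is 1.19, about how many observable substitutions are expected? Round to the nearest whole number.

Invert JC69: p = (3/4)(1 − e^(−4d/3)) = 0.75 × (1 − e^(-1.586667)) = 0.75 × (1 − 0.204606) = 0.596546.
Expected differing sites = pL ≈ 0.596546 × 1792 = 1069.010432 ≈ 1069.

1069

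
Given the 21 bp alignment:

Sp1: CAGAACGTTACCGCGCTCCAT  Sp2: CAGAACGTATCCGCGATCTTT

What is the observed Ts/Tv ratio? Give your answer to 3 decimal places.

0.250

Transitions are A↔G and C↔T; transversions are all other mismatches.
Transitions: 1. Transversions: 4.
R = 1/4 = 0.250.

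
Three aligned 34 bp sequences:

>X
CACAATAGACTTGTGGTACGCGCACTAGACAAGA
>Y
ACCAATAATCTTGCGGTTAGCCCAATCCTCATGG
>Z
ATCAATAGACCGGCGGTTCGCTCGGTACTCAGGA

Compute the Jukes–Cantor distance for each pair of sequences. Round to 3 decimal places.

d(X,Y) = 0.597, d(X,Z) = 0.477, d(Y,Z) = 0.477

X–Y: 14/34 sites differ → p ≈ 0.411765, d = −0.75 ln(1 − 0.54902) = 0.597249 ≈ 0.597.
X–Z: 12/34 sites differ → p ≈ 0.352941, d = −0.75 ln(1 − 0.470588) = 0.476991 ≈ 0.477.
Y–Z: 12/34 sites differ → p ≈ 0.352941, d = −0.75 ln(1 − 0.470588) = 0.476991 ≈ 0.477.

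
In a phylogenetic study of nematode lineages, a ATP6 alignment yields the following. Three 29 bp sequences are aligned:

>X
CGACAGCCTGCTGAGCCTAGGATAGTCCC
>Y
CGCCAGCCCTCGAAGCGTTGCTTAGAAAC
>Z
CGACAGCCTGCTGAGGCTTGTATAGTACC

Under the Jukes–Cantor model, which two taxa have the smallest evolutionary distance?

X–Y: 12/29 differ, p = 0.414, d = 0.602.
X–Z: 4/29 differ, p = 0.138, d = 0.152.
Y–Z: 11/29 differ, p = 0.379, d = 0.529.
The smallest distance is between X and Z.

X and Z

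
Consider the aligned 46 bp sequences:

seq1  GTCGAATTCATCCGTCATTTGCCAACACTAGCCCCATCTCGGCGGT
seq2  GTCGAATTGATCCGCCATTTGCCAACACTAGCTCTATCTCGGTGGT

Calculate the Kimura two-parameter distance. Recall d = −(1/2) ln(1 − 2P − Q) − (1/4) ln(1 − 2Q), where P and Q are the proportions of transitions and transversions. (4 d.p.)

Of 46 sites, 4 differences are transitions and 1 are transversions, so P = 4/46 ≈ 0.086957 and Q = 1/46 ≈ 0.021739.
Under the Kimura two-parameter model, d = −½ ln(1 − 2P − Q) − ¼ ln(1 − 2Q).
1 − 2P − Q = 0.804347, giving −½ ln(0.804347) = 0.108862.
1 − 2Q = 0.956522, giving −¼ ln(0.956522) = 0.011113.
d = 0.108862 + 0.011113 = 0.119975.

0.1200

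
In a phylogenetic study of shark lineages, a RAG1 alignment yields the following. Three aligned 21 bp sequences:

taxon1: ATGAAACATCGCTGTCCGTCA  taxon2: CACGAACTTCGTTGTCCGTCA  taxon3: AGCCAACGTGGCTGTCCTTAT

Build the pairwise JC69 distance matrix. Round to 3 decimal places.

taxon1–taxon2: 6/21 sites differ → p ≈ 0.285714, d = −0.75 ln(1 − 0.380952) = 0.359679 ≈ 0.360.
taxon1–taxon3: 8/21 sites differ → p ≈ 0.380952, d = −0.75 ln(1 − 0.507936) = 0.531860 ≈ 0.532.
taxon2–taxon3: 9/21 sites differ → p ≈ 0.428571, d = −0.75 ln(1 − 0.571428) = 0.635472 ≈ 0.635.

d(taxon1,taxon2) = 0.360, d(taxon1,taxon3) = 0.532, d(taxon2,taxon3) = 0.635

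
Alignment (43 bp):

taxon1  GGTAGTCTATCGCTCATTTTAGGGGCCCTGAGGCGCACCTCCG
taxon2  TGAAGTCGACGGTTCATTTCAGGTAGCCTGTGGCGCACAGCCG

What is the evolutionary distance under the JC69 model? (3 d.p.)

The sequences differ at 13 of 43 sites, so p = 13/43 ≈ 0.302326.
d = −(3/4) ln(1 − 4p/3) = −0.75 ln(1 − 0.403101) = −0.75 ln(0.596899)
  = −0.75 × (-0.516007) = 0.387005 substitutions/site.

0.387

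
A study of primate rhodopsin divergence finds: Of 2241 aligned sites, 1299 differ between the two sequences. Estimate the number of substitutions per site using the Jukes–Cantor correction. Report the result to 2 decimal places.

1.11

p = 1299/2241 ≈ 0.579652.
d = −(3/4) ln(1 − 4p/3) = −0.75 ln(1 − 0.772869) = −0.75 ln(0.227131)
  = −0.75 × (-1.482228) = 1.111671 substitutions/site.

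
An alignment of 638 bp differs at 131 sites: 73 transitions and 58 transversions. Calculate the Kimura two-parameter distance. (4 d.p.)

0.2428

P = 73/638 ≈ 0.11442 and Q = 58/638 ≈ 0.090909.
Under the Kimura two-parameter model, d = −½ ln(1 − 2P − Q) − ¼ ln(1 − 2Q).
1 − 2P − Q = 0.680251, giving −½ ln(0.680251) = 0.192647.
1 − 2Q = 0.818182, giving −¼ ln(0.818182) = 0.050168.
d = 0.192647 + 0.050168 = 0.242815.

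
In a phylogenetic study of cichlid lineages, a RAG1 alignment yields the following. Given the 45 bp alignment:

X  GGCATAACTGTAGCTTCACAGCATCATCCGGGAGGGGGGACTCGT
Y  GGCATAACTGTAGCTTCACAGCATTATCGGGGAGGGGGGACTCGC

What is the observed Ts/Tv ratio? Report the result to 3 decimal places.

2.000

Transitions are A↔G and C↔T; transversions are all other mismatches.
Transitions: 2. Transversions: 1.
R = 2/1 = 2.000.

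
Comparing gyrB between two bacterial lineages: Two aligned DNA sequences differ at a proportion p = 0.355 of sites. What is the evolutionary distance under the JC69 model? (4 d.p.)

d = −(3/4) ln(1 − 4p/3) = −0.75 ln(1 − 0.473333) = −0.75 ln(0.526667)
  = −0.75 × (-0.641187) = 0.480890 substitutions/site.

0.4809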